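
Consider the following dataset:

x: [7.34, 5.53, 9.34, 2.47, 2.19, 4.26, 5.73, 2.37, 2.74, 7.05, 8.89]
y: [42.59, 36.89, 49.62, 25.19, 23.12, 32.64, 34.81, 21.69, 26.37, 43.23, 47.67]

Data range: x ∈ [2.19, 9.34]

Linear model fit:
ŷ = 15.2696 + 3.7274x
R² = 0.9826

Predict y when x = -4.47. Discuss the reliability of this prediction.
ŷ = -1.3919, but this is extrapolation (below the data range [2.19, 9.34]) and may be unreliable.

Prediction calculation:
ŷ = 15.2696 + 3.7274 × (-4.47)
ŷ = -1.3919

Reliability:
- Data range: x ∈ [2.19, 9.34]
- Prediction point: x = -4.47 is 6.66 units below the observed range → this is EXTRAPOLATION, not interpolation

Why that matters here:
- There are no observations near this x to validate the fitted line there
- R² describes fit only over the sampled x values; it says nothing about behaviour beyond them

A defensible statement: 'if the linear trend continued to x = -4.47, y would be about -1.3919' — the premise is untested.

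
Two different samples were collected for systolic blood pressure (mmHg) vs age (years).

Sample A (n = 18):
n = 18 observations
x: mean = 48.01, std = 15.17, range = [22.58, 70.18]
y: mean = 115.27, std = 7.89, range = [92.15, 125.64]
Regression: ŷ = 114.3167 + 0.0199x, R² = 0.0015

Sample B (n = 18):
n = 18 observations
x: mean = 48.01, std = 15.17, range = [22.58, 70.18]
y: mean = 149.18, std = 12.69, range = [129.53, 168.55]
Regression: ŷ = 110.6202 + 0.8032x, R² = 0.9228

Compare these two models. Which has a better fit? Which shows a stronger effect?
Model B has the better fit (R² = 0.9228 vs 0.0015). Model B shows the stronger effect (|β₁| = 0.8032 vs 0.0199).

Model Comparison:

Which explains more variance? (R²)
- Model A: R² = 0.0015 → 0.15% of variance in blood pressure explained
- Model B: R² = 0.9228 → 92.28% of variance in blood pressure explained
- 0.9228 > 0.0015 → Model B has the better fit

Strength of effect — compare |β₁|:
- Model A: β₁ = 0.0199 → predicted blood pressure rises 0.0199 mmHg per additional year of age
- Model B: β₁ = 0.8032 → predicted blood pressure rises 0.8032 mmHg per additional year of age
- |0.0199| < |0.8032| → Model B shows the stronger marginal effect

Notes:
- The two samples could reflect different populations, time periods, or measurement quality.
- R² measures how tightly points cluster around the line; β₁ measures how steep the line is — they answer different questions.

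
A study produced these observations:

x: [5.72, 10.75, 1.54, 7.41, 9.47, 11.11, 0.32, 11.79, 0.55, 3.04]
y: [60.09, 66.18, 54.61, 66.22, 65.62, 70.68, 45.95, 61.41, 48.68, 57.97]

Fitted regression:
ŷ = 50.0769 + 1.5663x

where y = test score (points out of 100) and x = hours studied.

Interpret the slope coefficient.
On average, test score is about 1.5663 points higher for every extra hour of study time.

The slope coefficient β₁ = 1.5663 represents the marginal effect of study time on test score.

Interpretation:
- Study time up by 1 hour → predicted test score increases by 1.5663 points
- This is a linear approximation: the same per-unit change is assumed across the whole observed x range
- The slope describes association in these data, not necessarily a causal effect

(β₀ = 50.0769 is the fitted value at x = 0 and is not part of the slope interpretation.)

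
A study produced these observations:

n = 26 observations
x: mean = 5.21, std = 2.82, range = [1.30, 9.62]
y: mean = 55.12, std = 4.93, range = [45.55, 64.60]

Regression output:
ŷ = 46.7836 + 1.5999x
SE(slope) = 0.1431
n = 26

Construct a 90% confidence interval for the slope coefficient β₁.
The 90% CI for β₁ is (1.3551, 1.8447)

Confidence interval for the slope:

The 90% CI for β₁ is: β̂₁ ± t*(α/2, n-2) × SE(β̂₁)

Step 1: Find critical t-value
- Confidence level = 0.9
- Degrees of freedom = n - 2 = 26 - 2 = 24
- t*(α/2, 24) = 1.7109

Step 2: Calculate margin of error
Margin = 1.7109 × 0.1431 = 0.2448

Step 3: Construct interval
CI = 1.5999 ± 0.2448
CI = (1.3551, 1.8447)

Interpretation: each one-unit increase in x is associated with a change in mean y of between 1.3551 and 1.8447, with 90% confidence.
Since 0 is outside the interval, a two-sided test at α = 0.10 would reject H₀: β₁ = 0.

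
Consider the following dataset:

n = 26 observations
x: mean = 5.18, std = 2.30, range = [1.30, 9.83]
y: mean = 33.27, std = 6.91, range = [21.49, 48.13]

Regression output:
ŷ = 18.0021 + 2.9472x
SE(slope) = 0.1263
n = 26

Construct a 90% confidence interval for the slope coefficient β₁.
The 90% CI for β₁ is (2.7311, 3.1633)

Confidence interval for the slope:

The 90% CI for β₁ is: β̂₁ ± t*(α/2, n-2) × SE(β̂₁)

Step 1: Find critical t-value
- Confidence level = 0.9
- Degrees of freedom = n - 2 = 26 - 2 = 24
- t*(α/2, 24) = 1.7109

Step 2: Calculate margin of error
Margin = 1.7109 × 0.1263 = 0.2161

Step 3: Construct interval
CI = 2.9472 ± 0.2161
CI = (2.7311, 3.1633)

Interpretation: each one-unit increase in x is associated with a change in mean y of between 2.7311 and 3.1633, with 90% confidence.
The interval does not include 0, suggesting a significant linear relationship.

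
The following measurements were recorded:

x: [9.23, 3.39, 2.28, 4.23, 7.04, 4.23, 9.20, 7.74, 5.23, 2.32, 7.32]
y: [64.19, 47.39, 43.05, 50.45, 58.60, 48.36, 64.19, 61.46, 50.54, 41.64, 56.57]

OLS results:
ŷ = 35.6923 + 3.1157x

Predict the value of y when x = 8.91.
ŷ = 63.4532

x = 8.91 lies inside the observed range [2.28, 9.23], so the fitted equation applies directly:

ŷ = 35.6923 + 3.1157 × 8.91
ŷ = 35.6923 + 27.7609
ŷ = 63.4532

This is the fitted mean response at that x — an individual observation would come with a wider prediction interval.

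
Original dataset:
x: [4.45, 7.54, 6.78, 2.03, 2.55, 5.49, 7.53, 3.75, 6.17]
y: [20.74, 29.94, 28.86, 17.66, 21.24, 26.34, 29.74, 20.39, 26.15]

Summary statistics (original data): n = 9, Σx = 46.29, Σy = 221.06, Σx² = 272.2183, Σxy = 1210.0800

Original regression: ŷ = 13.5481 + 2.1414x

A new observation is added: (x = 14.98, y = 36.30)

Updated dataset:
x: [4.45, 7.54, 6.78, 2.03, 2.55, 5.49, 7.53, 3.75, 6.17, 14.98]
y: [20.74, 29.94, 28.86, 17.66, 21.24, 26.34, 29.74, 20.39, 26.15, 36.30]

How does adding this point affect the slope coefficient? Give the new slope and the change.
Adding the point moves β₁ from 2.1414 to 1.4603, i.e. it decreases by 0.6811 (-31.8%).

x = 14.98 lies well outside the original x-range [2.03, 7.54] (x̄ ≈ 5.14), so this observation has high leverage and can move the slope substantially.

Step 1: Update the sums with the new point (n goes from 9 to 10)
Σx  = 46.29 + 14.98 = 61.27
Σy  = 221.06 + 36.30 = 257.36
Σx² = 272.2183 + 14.98² = 272.2183 + 224.4004 = 496.6187
Σxy = 1210.0800 + 14.98×36.30 = 1210.0800 + 543.7740 = 1753.8540

Step 2: Recompute the slope with b₁ = (nΣxy − ΣxΣy) / (nΣx² − (Σx)²)
Numerator   = 10×1753.8540 − 61.27×257.36 = 17538.5400 − 15768.4472 = 1770.0928
Denominator = 10×496.6187 − 61.27² = 4966.1870 − 3754.0129 = 1212.1741
b₁(new) = 1770.0928 / 1212.1741 = 1.4603

(Same formula on the original sums: (9×1210.0800 − 46.29×221.06) / (9×272.2183 − 46.29²) = 657.8526 / 307.2006 = 2.1414, matching the given fit.)

Step 3: Change in slope
Δβ₁ = 1.4603 − 2.1414 = -0.6811
Relative change = -0.6811 / 2.1414 × 100% = -31.8%
→ the slope decreases when the point is added.

A high-leverage point only changes the slope if it is off the original line; here y = 36.30 is below the original trend, so the slope decreases.
In practice: refit with and without it and report both if conclusions differ; check such a point for data-entry or measurement error.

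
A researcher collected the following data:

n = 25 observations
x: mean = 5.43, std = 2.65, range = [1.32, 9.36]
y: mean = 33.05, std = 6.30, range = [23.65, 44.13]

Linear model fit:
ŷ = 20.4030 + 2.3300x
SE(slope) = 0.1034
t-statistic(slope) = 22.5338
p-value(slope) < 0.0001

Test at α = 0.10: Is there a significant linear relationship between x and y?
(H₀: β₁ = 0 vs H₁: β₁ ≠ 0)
Since p-value < 0.0001 < α = 0.10, reject H₀ — the slope is significantly different from 0.

Hypothesis test for the slope coefficient:

H₀: β₁ = 0 (no linear relationship)
H₁: β₁ ≠ 0 (linear relationship exists)

Test statistic: t = β̂₁ / SE(β̂₁) = 2.3300 / 0.1034 = 22.5338

p < 0.0001: how often a slope estimate this far from 0 (in SE units) would arise by chance if β₁ were truly 0.

Decision rule: reject H₀ if p-value < α.
p-value < 0.0001 < α = 0.10 → reject H₀.

There is sufficient evidence at the 10% significance level to conclude that a linear relationship exists between x and y.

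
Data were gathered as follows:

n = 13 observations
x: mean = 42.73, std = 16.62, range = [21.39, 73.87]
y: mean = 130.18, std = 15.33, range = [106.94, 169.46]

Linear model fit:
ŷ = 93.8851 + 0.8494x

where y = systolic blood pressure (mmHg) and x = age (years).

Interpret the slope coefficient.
An increase of one year in age is associated with a 0.8494 mmHg increase in predicted blood pressure.

β₁ = 0.8494 is the change in predicted blood pressure (mmHg) per additional year of age.

Interpretation:
- Age up by 1 year → predicted blood pressure increases by 0.8494 mmHg
- The effect is assumed constant over the observed range of x (linearity)
- The sign (+) gives the direction; the magnitude 0.8494 gives the size of the effect per year

The intercept β₀ = 93.8851 is the predicted blood pressure when age = 0; since the smallest observed x is 21.39, this is an extrapolation and mainly anchors the line.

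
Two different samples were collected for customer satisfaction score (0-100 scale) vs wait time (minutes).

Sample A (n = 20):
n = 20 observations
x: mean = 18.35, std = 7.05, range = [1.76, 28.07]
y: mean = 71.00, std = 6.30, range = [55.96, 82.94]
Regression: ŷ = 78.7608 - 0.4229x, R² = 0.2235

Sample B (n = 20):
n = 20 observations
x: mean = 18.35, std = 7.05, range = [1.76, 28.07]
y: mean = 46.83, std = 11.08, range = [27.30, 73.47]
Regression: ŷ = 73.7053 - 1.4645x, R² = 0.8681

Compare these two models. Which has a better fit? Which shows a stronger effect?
Model B has the better fit (R² = 0.8681 vs 0.2235). Model B shows the stronger effect (|β₁| = 1.4645 vs 0.4229).

Model Comparison:

Fit — compare R²:
- Model A: R² = 0.2235 → 22.35% of variance in satisfaction score explained
- Model B: R² = 0.8681 → 86.81% of variance in satisfaction score explained
- 0.8681 > 0.2235 → Model B has the better fit

Strength of effect — compare |β₁|:
- Model A: β₁ = -0.4229 → predicted satisfaction score falls 0.4229 points per additional minute of wait time
- Model B: β₁ = -1.4645 → predicted satisfaction score falls 1.4645 points per additional minute of wait time
- |-0.4229| < |-1.4645| → Model B shows the stronger marginal effect

Note: R² measures how tightly points cluster around the line; β₁ measures how steep the line is — they answer different questions.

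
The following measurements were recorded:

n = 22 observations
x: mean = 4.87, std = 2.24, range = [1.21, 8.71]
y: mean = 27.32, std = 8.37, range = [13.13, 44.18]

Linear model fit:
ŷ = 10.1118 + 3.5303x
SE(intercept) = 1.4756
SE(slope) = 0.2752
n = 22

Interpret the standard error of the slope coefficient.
SE(β̂₁) = 0.2752 is the estimated standard deviation of the slope estimate across repeated samples; relative to β̂₁ = 3.5303 that is 7.8%, a precise estimate.

What SE measures:
- The standard error quantifies the sampling variability of the coefficient estimate
- It is the estimated standard deviation of β̂₁ across hypothetical repeated samples of the same size
- Smaller SE → more precise estimate

Relative precision:
- SE / |β̂₁| = 0.2752 / 3.5303 = 7.8%
- Rule of thumb (under 20%: precise; 20% to under 50%: moderately precise; 50% or more: imprecise) → precise

Link to the t-test: t = β̂₁ / SE(β̂₁) = 3.5303 / 0.2752 = 12.8281, the statistic for H₀: β₁ = 0.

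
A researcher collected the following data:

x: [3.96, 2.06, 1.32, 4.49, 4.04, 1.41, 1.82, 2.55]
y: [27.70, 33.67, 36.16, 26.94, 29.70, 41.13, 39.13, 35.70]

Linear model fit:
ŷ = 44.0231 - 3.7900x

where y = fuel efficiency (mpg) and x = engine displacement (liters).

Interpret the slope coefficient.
For each additional liter of engine displacement, predicted fuel efficiency decreases by approximately 3.7900 mpg.

The slope coefficient β₁ = -3.7900 represents the marginal effect of engine displacement on fuel efficiency.

Interpretation:
- Engine displacement up by 1 liter → predicted fuel efficiency decreases by 3.7900 mpg
- The effect is assumed constant over the observed range of x (linearity)

The intercept β₀ = 44.0231 is the predicted fuel efficiency when engine displacement = 0; since the smallest observed x is 1.32, this is an extrapolation and mainly anchors the line.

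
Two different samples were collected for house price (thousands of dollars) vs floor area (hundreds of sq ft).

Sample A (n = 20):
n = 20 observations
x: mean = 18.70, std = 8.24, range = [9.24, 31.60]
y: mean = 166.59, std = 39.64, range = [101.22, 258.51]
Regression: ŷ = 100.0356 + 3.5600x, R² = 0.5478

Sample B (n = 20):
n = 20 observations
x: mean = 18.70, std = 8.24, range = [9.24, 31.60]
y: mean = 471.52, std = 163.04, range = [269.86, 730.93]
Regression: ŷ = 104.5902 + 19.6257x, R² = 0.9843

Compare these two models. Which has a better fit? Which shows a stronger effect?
Model B has the better fit (R² = 0.9843 vs 0.5478). Model B shows the stronger effect (|β₁| = 19.6257 vs 3.5600).

Model Comparison:

Goodness of fit (R²):
- Model A: R² = 0.5478 → 54.78% of variance in house price explained
- Model B: R² = 0.9843 → 98.43% of variance in house price explained
- 0.9843 > 0.5478 → Model B has the better fit

Strength of effect — compare |β₁|:
- Model A: β₁ = 3.5600 → predicted house price rises 3.5600 thousand dollars per additional hundred sq ft of floor area
- Model B: β₁ = 19.6257 → predicted house price rises 19.6257 thousand dollars per additional hundred sq ft of floor area
- |3.5600| < |19.6257| → Model B shows the stronger marginal effect

Notes:
- A steeper slope doesn't make a better model if the scatter around the line is large.
- The two samples could reflect different populations, time periods, or measurement quality.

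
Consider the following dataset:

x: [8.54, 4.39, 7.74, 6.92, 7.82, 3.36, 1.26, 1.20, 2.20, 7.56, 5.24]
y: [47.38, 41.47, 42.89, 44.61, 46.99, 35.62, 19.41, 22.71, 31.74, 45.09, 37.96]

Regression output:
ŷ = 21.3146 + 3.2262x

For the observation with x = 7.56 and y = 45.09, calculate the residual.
Residual = -0.6147

The residual is the difference between the actual value and the predicted value:

Residual = y - ŷ

Step 1: Calculate predicted value
ŷ = 21.3146 + 3.2262 × 7.56
ŷ = 45.7047

Step 2: Calculate residual
Residual = 45.09 - 45.7047
Residual = -0.6147

Sign check: y < ŷ, so the point is below the line and the fit overestimates here.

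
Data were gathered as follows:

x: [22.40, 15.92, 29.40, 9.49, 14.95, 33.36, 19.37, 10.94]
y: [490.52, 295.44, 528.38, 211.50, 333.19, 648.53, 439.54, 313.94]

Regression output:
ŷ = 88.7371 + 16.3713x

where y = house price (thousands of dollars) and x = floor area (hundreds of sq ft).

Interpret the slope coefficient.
An increase of one hundred sq ft in floor area is associated with a 16.3713 thousand dollars increase in predicted house price.

The slope coefficient β₁ = 16.3713 represents the marginal effect of floor area on house price.

Interpretation:
- Floor area up by 1 hundred sq ft → predicted house price increases by 16.3713 thousand dollars
- The effect is assumed constant over the observed range of x (linearity)

(β₀ = 88.7371 is the fitted value at x = 0 and is not part of the slope interpretation.)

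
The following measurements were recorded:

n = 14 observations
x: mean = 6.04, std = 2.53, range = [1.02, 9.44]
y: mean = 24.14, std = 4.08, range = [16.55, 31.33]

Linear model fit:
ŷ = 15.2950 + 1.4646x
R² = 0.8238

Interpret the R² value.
R² = 0.8238 means 82.38% of the variation in y is explained by the linear relationship with x. This indicates a strong fit.

R² (coefficient of determination) measures the proportion of variance in y explained by the regression model.

Here R² = 0.8238:
- Explained: 82.38% of the variation in y
- Unexplained (residual): 100% − 82.38% = 17.62%
- Rule of thumb (below 0.3 weak; 0.3 to below 0.7 moderate; 0.7 and above strong) → strong

Note: R² says nothing about causation, and a high R² does not by itself mean the linear form is appropriate — check the residuals.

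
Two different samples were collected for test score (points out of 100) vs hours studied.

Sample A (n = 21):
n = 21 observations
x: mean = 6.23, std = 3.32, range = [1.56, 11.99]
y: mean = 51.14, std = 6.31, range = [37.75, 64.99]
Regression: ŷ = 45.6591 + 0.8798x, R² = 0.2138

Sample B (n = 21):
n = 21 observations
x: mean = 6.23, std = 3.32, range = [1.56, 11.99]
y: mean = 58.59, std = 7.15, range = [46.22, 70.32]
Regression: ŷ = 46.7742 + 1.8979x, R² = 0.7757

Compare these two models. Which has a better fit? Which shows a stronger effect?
Model B has the better fit (R² = 0.7757 vs 0.2138). Model B shows the stronger effect (|β₁| = 1.8979 vs 0.8798).

Model Comparison:

Which explains more variance? (R²)
- Model A: R² = 0.2138 → 21.38% of variance in test score explained
- Model B: R² = 0.7757 → 77.57% of variance in test score explained
- 0.7757 > 0.2138 → Model B has the better fit

Effect size (slope magnitude):
- Model A: β₁ = 0.8798 → predicted test score rises 0.8798 points per additional hour of study time
- Model B: β₁ = 1.8979 → predicted test score rises 1.8979 points per additional hour of study time
- |0.8798| < |1.8979| → Model B shows the stronger marginal effect

Notes:
- The two samples could reflect different populations, time periods, or measurement quality.
- A better fit (higher R²) doesn't necessarily mean a more important relationship.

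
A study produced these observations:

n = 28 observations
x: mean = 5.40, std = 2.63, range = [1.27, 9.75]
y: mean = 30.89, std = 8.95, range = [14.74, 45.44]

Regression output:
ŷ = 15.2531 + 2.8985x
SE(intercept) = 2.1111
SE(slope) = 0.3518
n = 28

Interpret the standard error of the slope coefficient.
SE(slope) = 0.3518 measures the uncertainty in the estimated slope. The coefficient is estimated precisely (SE/|β̂₁| = 12.1%).

SE(β̂₁) = s / √Sxx, where s is the residual standard deviation and Sxx = Σ(x − x̄)². It is the yardstick for how far β̂₁ = 2.8985 could plausibly be from the true slope.

Relative precision:
- SE / |β̂₁| = 0.3518 / 2.8985 = 12.1%
- Rule of thumb (under 20%: precise; 20% to under 50%: moderately precise; 50% or more: imprecise) → precise

Rough 95% range (±2 SE): 2.8985 ± 0.7036 → (2.1949, 3.6021).

What drives SE(β̂₁): larger n (here n = 28) → smaller SE; wider spread of x values → smaller SE.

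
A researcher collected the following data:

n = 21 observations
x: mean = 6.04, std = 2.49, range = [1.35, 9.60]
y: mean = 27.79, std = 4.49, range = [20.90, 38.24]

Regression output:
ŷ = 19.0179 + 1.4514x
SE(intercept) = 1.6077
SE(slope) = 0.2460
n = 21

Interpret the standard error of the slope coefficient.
SE(slope) = 0.2460 measures the uncertainty in the estimated slope. The coefficient is estimated precisely (SE/|β̂₁| = 16.9%).

SE(β̂₁) = 0.2460 says: if we drew many samples of n = 21 from the same population and refit each time, the fitted slopes would scatter with a standard deviation of roughly 0.2460 around the true β₁.

Relative precision:
- SE / |β̂₁| = 0.2460 / 1.4514 = 16.9%
- Rule of thumb (under 20%: precise; 20% to under 50%: moderately precise; 50% or more: imprecise) → precise

Link to interval estimation: a confidence interval for β₁ is β̂₁ ± t* × 0.2460, so SE sets the half-width per unit of t*.

What drives SE(β̂₁): more residual scatter → larger SE; larger n (here n = 21) → smaller SE.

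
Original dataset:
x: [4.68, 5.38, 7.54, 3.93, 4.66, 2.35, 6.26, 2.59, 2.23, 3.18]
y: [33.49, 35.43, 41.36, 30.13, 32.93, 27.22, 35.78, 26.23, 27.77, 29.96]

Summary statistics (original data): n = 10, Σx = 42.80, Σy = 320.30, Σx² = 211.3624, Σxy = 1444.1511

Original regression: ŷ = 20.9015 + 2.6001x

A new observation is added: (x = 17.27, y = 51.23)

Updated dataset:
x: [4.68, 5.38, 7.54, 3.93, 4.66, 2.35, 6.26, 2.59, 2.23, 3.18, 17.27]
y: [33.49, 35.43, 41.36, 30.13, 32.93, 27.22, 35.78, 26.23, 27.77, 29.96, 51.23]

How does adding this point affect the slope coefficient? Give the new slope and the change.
Adding the point moves β₁ from 2.6001 to 1.6522, i.e. it decreases by 0.9479 (-36.5%).

The new point has HIGH LEVERAGE: x = 17.27 is far from the original mean x̄ = 42.80/10 ≈ 4.28 (original range [2.23, 7.54]).

Step 1: Update the sums with the new point (n goes from 10 to 11)
Σx  = 42.80 + 17.27 = 60.07
Σy  = 320.30 + 51.23 = 371.53
Σx² = 211.3624 + 17.27² = 211.3624 + 298.2529 = 509.6153
Σxy = 1444.1511 + 17.27×51.23 = 1444.1511 + 884.7421 = 2328.8932

Step 2: Recompute the slope with b₁ = (nΣxy − ΣxΣy) / (nΣx² − (Σx)²)
Numerator   = 11×2328.8932 − 60.07×371.53 = 25617.8252 − 22317.8071 = 3300.0181
Denominator = 11×509.6153 − 60.07² = 5605.7683 − 3608.4049 = 1997.3634
b₁(new) = 3300.0181 / 1997.3634 = 1.6522

(Same formula on the original sums: (10×1444.1511 − 42.80×320.30) / (10×211.3624 − 42.80²) = 732.6710 / 281.7840 = 2.6001, matching the given fit.)

Step 3: Change in slope
Δβ₁ = 1.6522 − 2.6001 = -0.9479
Relative change = -0.9479 / 2.6001 × 100% = -36.5%
→ the slope decreases when the point is added.

A high-leverage point only changes the slope if it is off the original line; here y = 51.23 is below the original trend, so the slope decreases.
In practice: investigate whether it comes from the same population as the rest of the sample.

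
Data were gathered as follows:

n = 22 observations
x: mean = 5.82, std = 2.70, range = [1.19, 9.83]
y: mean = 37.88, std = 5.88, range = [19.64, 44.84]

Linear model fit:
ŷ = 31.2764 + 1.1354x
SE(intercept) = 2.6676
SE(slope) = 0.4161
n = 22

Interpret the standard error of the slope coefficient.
SE(β̂₁) = 0.4161 is the estimated standard deviation of the slope estimate across repeated samples; relative to β̂₁ = 1.1354 that is 36.6%, a moderately precise estimate.

SE(β̂₁) = 0.4161 says: if we drew many samples of n = 22 from the same population and refit each time, the fitted slopes would scatter with a standard deviation of roughly 0.4161 around the true β₁.

Relative precision:
- SE / |β̂₁| = 0.4161 / 1.1354 = 36.6%
- Rule of thumb (under 20%: precise; 20% to under 50%: moderately precise; 50% or more: imprecise) → moderately precise

Link to interval estimation: a confidence interval for β₁ is β̂₁ ± t* × 0.4161, so SE sets the half-width per unit of t*.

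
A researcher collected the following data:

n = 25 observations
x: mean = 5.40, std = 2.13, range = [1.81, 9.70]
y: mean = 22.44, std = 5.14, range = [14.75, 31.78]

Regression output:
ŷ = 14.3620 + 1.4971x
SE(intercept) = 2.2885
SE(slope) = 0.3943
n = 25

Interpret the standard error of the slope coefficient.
SE(β̂₁) = 0.3943 is the estimated standard deviation of the slope estimate across repeated samples; relative to β̂₁ = 1.4971 that is 26.3%, a moderately precise estimate.

SE(β̂₁) = s / √Sxx, where s is the residual standard deviation and Sxx = Σ(x − x̄)². It is the yardstick for how far β̂₁ = 1.4971 could plausibly be from the true slope.

Relative precision:
- SE / |β̂₁| = 0.3943 / 1.4971 = 26.3%
- Rule of thumb (under 20%: precise; 20% to under 50%: moderately precise; 50% or more: imprecise) → moderately precise

Link to interval estimation: a confidence interval for β₁ is β̂₁ ± t* × 0.3943, so SE sets the half-width per unit of t*.

What drives SE(β̂₁): more residual scatter → larger SE.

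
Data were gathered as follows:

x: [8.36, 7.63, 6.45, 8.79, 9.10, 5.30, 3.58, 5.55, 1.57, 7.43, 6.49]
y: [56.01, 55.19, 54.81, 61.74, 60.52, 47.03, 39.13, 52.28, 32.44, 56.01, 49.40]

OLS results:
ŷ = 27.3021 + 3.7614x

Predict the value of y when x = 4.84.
ŷ = 45.5073

x = 4.84 lies inside the observed range [1.57, 9.10], so the fitted equation applies directly:

ŷ = 27.3021 + 3.7614 × 4.84
ŷ = 27.3021 + 18.2052
ŷ = 45.5073

This is the fitted mean response at that x — an individual observation would come with a wider prediction interval.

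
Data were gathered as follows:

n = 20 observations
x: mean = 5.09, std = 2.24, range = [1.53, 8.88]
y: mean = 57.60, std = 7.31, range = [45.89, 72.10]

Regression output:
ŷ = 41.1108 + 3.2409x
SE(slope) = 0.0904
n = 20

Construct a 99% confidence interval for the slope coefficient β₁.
The 99% CI for β₁ is (2.9807, 3.5011)

Confidence interval for the slope:

The 99% CI for β₁ is: β̂₁ ± t*(α/2, n-2) × SE(β̂₁)

Step 1: Find critical t-value
- Confidence level = 0.99
- Degrees of freedom = n - 2 = 20 - 2 = 18
- t*(α/2, 18) = 2.8784

Step 2: Calculate margin of error
Margin = 2.8784 × 0.0904 = 0.2602

Step 3: Construct interval
CI = 3.2409 ± 0.2602
CI = (2.9807, 3.5011)

Interpretation: each one-unit increase in x is associated with a change in mean y of between 2.9807 and 3.5011, with 99% confidence.
The interval does not include 0, suggesting a significant linear relationship.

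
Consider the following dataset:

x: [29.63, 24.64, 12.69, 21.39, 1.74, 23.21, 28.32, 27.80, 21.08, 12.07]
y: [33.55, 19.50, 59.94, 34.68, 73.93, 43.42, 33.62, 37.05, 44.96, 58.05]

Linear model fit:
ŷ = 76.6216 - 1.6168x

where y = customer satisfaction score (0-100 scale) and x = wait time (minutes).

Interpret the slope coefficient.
For each additional minute of wait time, predicted satisfaction score decreases by approximately 1.6168 points.

The slope coefficient β₁ = -1.6168 represents the marginal effect of wait time on satisfaction score.

Interpretation:
- Wait time up by 1 minute → predicted satisfaction score decreases by 1.6168 points
- This is a linear approximation: the same per-unit change is assumed across the whole observed x range

(β₀ = 76.6216 is the fitted value at x = 0 and is not part of the slope interpretation.)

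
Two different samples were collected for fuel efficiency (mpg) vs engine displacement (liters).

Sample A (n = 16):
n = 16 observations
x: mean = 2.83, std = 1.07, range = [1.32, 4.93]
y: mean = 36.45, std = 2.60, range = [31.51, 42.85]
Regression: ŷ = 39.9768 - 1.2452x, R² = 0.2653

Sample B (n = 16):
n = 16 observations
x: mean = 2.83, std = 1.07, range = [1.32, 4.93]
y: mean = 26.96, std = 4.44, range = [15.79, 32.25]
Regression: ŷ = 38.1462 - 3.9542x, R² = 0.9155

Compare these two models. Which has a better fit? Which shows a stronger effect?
Model B has the better fit (R² = 0.9155 vs 0.2653). Model B shows the stronger effect (|β₁| = 3.9542 vs 1.2452).

Model Comparison:

Fit — compare R²:
- Model A: R² = 0.2653 → 26.53% of variance in fuel efficiency explained
- Model B: R² = 0.9155 → 91.55% of variance in fuel efficiency explained
- 0.9155 > 0.2653 → Model B has the better fit

Effect size (slope magnitude):
- Model A: β₁ = -1.2452 → predicted fuel efficiency falls 1.2452 mpg per additional liter of engine displacement
- Model B: β₁ = -3.9542 → predicted fuel efficiency falls 3.9542 mpg per additional liter of engine displacement
- |-1.2452| < |-3.9542| → Model B shows the stronger marginal effect

Note: The two samples could reflect different populations, time periods, or measurement quality.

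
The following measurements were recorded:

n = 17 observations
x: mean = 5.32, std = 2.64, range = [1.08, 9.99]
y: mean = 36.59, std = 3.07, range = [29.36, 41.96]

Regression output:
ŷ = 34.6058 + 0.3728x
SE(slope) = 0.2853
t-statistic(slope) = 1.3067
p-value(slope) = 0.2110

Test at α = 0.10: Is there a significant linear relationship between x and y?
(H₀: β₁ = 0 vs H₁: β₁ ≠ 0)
p-value = 0.2110 ≥ α = 0.10, so we fail to reject H₀. The relationship is not significant.

Hypothesis test for the slope coefficient:

H₀: β₁ = 0 (no linear relationship)
H₁: β₁ ≠ 0 (linear relationship exists)

Test statistic: t = β̂₁ / SE(β̂₁) = 0.3728 / 0.2853 = 1.3067

With df = 15, the two-sided p-value for |t| = 1.3067 is 0.2110.

Decision rule: reject H₀ if p-value < α.
p-value = 0.2110 ≥ α = 0.10 → fail to reject H₀.

Conclusion: the linear association between x and y is not significant at the 10% level.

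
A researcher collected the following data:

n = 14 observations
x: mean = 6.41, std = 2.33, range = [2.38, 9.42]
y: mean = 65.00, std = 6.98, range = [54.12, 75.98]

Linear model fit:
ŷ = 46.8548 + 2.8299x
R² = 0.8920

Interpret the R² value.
R² = 0.8920 means 89.20% of the variation in y is explained by the linear relationship with x. This indicates a strong fit.

R² (coefficient of determination) measures the proportion of variance in y explained by the regression model.

Here R² = 0.8920:
- Explained: 89.20% of the variation in y
- Unexplained (residual): 100% − 89.20% = 10.80%
- Rule of thumb (below 0.3 weak; 0.3 to below 0.7 moderate; 0.7 and above strong) → strong

Note: R² never decreases when predictors are added, so it should not be used alone to compare models of different size.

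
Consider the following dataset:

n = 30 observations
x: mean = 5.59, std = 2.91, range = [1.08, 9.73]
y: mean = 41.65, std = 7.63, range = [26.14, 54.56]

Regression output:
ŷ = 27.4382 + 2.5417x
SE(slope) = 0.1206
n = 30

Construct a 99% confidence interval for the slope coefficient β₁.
The 99% CI for β₁ is (2.2084, 2.8750)

Confidence interval for the slope:

The 99% CI for β₁ is: β̂₁ ± t*(α/2, n-2) × SE(β̂₁)

Step 1: Find critical t-value
- Confidence level = 0.99
- Degrees of freedom = n - 2 = 30 - 2 = 28
- t*(α/2, 28) = 2.7633

Step 2: Calculate margin of error
Margin = 2.7633 × 0.1206 = 0.3333

Step 3: Construct interval
CI = 2.5417 ± 0.3333
CI = (2.2084, 2.8750)

Interpretation: We are 99% confident that the true slope β₁ lies between 2.2084 and 2.8750.
The interval does not include 0, suggesting a significant linear relationship.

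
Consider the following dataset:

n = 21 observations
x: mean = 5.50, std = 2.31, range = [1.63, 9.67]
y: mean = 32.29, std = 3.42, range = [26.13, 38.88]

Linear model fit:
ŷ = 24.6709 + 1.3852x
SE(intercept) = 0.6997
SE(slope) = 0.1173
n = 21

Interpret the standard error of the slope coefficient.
SE(slope) = 0.1173 measures the uncertainty in the estimated slope. The coefficient is estimated precisely (SE/|β̂₁| = 8.5%).

SE(β̂₁) = s / √Sxx, where s is the residual standard deviation and Sxx = Σ(x − x̄)². It is the yardstick for how far β̂₁ = 1.3852 could plausibly be from the true slope.

Relative precision:
- SE / |β̂₁| = 0.1173 / 1.3852 = 8.5%
- Rule of thumb (under 20%: precise; 20% to under 50%: moderately precise; 50% or more: imprecise) → precise

Link to interval estimation: a confidence interval for β₁ is β̂₁ ± t* × 0.1173, so SE sets the half-width per unit of t*.

What drives SE(β̂₁): wider spread of x values → smaller SE; more residual scatter → larger SE; larger n (here n = 21) → smaller SE.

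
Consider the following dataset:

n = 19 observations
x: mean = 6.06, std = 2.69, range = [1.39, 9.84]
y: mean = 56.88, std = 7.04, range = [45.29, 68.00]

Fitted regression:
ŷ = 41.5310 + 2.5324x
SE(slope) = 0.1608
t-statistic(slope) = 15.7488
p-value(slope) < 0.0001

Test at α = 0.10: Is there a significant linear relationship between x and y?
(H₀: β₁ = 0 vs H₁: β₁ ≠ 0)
Since p-value < 0.0001 < α = 0.10, reject H₀ — the slope is significantly different from 0.

Hypothesis test for the slope coefficient:

H₀: β₁ = 0 (no linear relationship)
H₁: β₁ ≠ 0 (linear relationship exists)

Test statistic: t = β̂₁ / SE(β̂₁) = 2.5324 / 0.1608 = 15.7488

The p-value (<0.0001) is the probability, under H₀, of a t-statistic at least as extreme as |t| = 15.7488 (two-sided, df = n − 2 = 17).

Decision rule: reject H₀ if p-value < α.
p-value < 0.0001 < α = 0.10 → reject H₀.

There is sufficient evidence at the 10% significance level to conclude that a linear relationship exists between x and y.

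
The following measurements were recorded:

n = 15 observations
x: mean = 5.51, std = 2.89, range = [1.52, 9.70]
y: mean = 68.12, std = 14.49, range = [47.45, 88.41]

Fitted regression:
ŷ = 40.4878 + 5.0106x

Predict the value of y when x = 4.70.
ŷ = 64.0376

Plug x = 4.70 into the fitted line:

ŷ = 40.4878 + 5.0106 × 4.70
ŷ = 40.4878 + 23.5498
ŷ = 64.0376

This is a point prediction; actual observations scatter around it by roughly the residual standard deviation.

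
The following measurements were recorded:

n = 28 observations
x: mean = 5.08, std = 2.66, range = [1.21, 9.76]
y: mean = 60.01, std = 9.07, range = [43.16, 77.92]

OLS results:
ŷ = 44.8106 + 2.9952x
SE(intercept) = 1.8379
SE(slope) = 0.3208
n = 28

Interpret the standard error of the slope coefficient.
The slope 2.9952 is pinned down to within about ±0.3208 (one SE) by these data — relative uncertainty 10.7%, i.e. precise.

SE(β̂₁) = s / √Sxx, where s is the residual standard deviation and Sxx = Σ(x − x̄)². It is the yardstick for how far β̂₁ = 2.9952 could plausibly be from the true slope.

Relative precision:
- SE / |β̂₁| = 0.3208 / 2.9952 = 10.7%
- Rule of thumb (under 20%: precise; 20% to under 50%: moderately precise; 50% or more: imprecise) → precise

Rough 95% range (±2 SE): 2.9952 ± 0.6416 → (2.3536, 3.6368).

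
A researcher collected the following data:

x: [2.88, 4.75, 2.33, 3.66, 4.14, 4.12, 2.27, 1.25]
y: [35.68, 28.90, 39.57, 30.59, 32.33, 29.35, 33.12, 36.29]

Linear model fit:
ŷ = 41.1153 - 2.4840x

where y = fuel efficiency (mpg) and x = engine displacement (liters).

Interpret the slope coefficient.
On average, fuel efficiency is about 2.4840 mpg lower for every extra liter of engine displacement.

The slope β₁ = -2.4840 gives the rate at which the fitted fuel efficiency changes with engine displacement.

Interpretation:
- Engine displacement up by 1 liter → predicted fuel efficiency decreases by 2.4840 mpg
- The effect is assumed constant over the observed range of x (linearity)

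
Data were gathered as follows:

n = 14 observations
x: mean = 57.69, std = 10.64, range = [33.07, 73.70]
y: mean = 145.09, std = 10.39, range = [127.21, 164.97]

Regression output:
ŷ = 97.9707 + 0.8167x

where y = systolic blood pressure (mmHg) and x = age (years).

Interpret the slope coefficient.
For each additional year of age, predicted blood pressure increases by approximately 0.8167 mmHg.

The slope coefficient β₁ = 0.8167 represents the marginal effect of age on blood pressure.

Interpretation:
- Age up by 1 year → predicted blood pressure increases by 0.8167 mmHg
- This is a linear approximation: the same per-unit change is assumed across the whole observed x range

(β₀ = 97.9707 is the fitted value at x = 0 and is not part of the slope interpretation.)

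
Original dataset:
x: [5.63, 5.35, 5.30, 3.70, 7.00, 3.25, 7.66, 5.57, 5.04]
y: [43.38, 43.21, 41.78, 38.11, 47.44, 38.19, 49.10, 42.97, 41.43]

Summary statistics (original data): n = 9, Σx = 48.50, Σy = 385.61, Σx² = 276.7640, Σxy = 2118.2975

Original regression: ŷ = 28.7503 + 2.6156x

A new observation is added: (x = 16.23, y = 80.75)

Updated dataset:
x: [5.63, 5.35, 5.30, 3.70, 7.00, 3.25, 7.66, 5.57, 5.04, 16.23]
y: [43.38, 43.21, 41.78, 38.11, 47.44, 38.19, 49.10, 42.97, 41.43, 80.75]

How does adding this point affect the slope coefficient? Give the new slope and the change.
New slope β₁ = 3.3844 versus 2.6156 before: a change of +0.7688 (+29.4%).

The new point has HIGH LEVERAGE: x = 16.23 is far from the original mean x̄ = 48.50/9 ≈ 5.39 (original range [3.25, 7.66]).

Step 1: Update the sums with the new point (n goes from 9 to 10)
Σx  = 48.50 + 16.23 = 64.73
Σy  = 385.61 + 80.75 = 466.36
Σx² = 276.7640 + 16.23² = 276.7640 + 263.4129 = 540.1769
Σxy = 2118.2975 + 16.23×80.75 = 2118.2975 + 1310.5725 = 3428.8700

Step 2: Recompute the slope with b₁ = (nΣxy − ΣxΣy) / (nΣx² − (Σx)²)
Numerator   = 10×3428.8700 − 64.73×466.36 = 34288.7000 − 30187.4828 = 4101.2172
Denominator = 10×540.1769 − 64.73² = 5401.7690 − 4189.9729 = 1211.7961
b₁(new) = 4101.2172 / 1211.7961 = 3.3844

(Same formula on the original sums: (9×2118.2975 − 48.50×385.61) / (9×276.7640 − 48.50²) = 362.5925 / 138.6260 = 2.6156, matching the given fit.)

Step 3: Change in slope
Δβ₁ = 3.3844 − 2.6156 = +0.7688
Relative change = +0.7688 / 2.6156 × 100% = +29.4%
→ the slope increases when the point is added.

Because the point sits above the extension of the original line at a high-leverage x, it tilts the fit up.
In practice: examine leverage (hᵢ) and Cook's distance rather than deleting it automatically.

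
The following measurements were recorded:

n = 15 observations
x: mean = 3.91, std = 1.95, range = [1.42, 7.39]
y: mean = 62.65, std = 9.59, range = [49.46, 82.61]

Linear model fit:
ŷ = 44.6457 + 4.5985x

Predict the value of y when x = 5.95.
ŷ = 72.0068

x = 5.95 lies inside the observed range [1.42, 7.39], so the fitted equation applies directly:

ŷ = 44.6457 + 4.5985 × 5.95
ŷ = 44.6457 + 27.3611
ŷ = 72.0068

This is a point prediction; actual observations scatter around it by roughly the residual standard deviation.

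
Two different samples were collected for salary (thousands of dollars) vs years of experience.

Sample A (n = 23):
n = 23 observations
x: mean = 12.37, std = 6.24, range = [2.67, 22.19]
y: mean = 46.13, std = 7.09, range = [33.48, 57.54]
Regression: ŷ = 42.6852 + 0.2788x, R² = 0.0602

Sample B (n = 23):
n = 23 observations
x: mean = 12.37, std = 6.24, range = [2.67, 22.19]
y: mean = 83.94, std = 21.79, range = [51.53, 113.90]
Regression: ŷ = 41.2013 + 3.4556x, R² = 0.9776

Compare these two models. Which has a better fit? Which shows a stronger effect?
Model B has the better fit (R² = 0.9776 vs 0.0602). Model B shows the stronger effect (|β₁| = 3.4556 vs 0.2788).

Model Comparison:

Fit — compare R²:
- Model A: R² = 0.0602 → 6.02% of variance in salary explained
- Model B: R² = 0.9776 → 97.76% of variance in salary explained
- 0.9776 > 0.0602 → Model B has the better fit

Which has the larger per-year effect? (|β₁|)
- Model A: β₁ = 0.2788 → predicted salary rises 0.2788 thousand dollars per additional year of experience
- Model B: β₁ = 3.4556 → predicted salary rises 3.4556 thousand dollars per additional year of experience
- |0.2788| < |3.4556| → Model B shows the stronger marginal effect

Notes:
- The two samples could reflect different populations, time periods, or measurement quality.
- A better fit (higher R²) doesn't necessarily mean a more important relationship.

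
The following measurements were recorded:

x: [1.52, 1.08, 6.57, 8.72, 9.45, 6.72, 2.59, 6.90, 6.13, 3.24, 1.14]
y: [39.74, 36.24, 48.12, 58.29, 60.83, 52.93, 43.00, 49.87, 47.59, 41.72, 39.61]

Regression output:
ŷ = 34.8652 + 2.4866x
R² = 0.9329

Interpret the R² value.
R² = 0.9329 means 93.29% of the variation in y is explained by the linear relationship with x. This indicates a strong fit.

R² (coefficient of determination) measures the proportion of variance in y explained by the regression model.

Here R² = 0.9329:
- Explained: 93.29% of the variation in y
- Unexplained (residual): 100% − 93.29% = 6.71%
- Rule of thumb (below 0.3 weak; 0.3 to below 0.7 moderate; 0.7 and above strong) → strong

Equivalently, for simple linear regression R² = r², so |r| = √0.9329 ≈ 0.9659.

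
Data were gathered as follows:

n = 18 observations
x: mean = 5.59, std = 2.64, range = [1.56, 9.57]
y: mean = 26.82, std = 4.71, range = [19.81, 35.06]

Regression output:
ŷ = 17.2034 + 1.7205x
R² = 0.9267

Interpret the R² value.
About 92.67% of the variability in y is accounted for by the regression on x (R² = 0.9267) — a strong linear fit.

R² (coefficient of determination) measures the proportion of variance in y explained by the regression model.

Here R² = 0.9267:
- Explained: 92.67% of the variation in y
- Unexplained (residual): 100% − 92.67% = 7.33%
- Rule of thumb (below 0.3 weak; 0.3 to below 0.7 moderate; 0.7 and above strong) → strong

Note: R² never decreases when predictors are added, so it should not be used alone to compare models of different size.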